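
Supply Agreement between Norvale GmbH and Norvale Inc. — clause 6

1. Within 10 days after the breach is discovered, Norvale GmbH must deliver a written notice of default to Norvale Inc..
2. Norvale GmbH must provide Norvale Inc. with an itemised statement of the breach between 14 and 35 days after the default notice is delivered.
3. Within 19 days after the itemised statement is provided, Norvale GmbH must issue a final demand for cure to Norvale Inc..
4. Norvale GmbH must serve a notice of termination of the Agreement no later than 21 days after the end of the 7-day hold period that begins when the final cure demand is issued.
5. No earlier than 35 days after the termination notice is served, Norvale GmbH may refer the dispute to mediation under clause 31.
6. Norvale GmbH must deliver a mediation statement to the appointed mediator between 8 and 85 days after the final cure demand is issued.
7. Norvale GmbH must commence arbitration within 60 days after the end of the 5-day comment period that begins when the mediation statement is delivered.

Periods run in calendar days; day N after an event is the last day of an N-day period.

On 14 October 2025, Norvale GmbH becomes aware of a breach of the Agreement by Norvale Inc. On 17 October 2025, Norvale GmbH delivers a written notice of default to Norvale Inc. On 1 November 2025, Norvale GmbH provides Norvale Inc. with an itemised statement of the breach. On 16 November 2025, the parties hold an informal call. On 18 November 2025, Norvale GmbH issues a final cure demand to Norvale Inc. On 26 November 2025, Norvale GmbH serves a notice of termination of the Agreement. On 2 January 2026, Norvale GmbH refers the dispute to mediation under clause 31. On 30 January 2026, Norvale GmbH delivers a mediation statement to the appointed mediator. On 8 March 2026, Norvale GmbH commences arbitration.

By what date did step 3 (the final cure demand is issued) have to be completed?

20 November 2025

Step 3 runs from 1 November 2025, when the itemised statement is provided. 19 days after 1 November 2025 is 20 November 2025.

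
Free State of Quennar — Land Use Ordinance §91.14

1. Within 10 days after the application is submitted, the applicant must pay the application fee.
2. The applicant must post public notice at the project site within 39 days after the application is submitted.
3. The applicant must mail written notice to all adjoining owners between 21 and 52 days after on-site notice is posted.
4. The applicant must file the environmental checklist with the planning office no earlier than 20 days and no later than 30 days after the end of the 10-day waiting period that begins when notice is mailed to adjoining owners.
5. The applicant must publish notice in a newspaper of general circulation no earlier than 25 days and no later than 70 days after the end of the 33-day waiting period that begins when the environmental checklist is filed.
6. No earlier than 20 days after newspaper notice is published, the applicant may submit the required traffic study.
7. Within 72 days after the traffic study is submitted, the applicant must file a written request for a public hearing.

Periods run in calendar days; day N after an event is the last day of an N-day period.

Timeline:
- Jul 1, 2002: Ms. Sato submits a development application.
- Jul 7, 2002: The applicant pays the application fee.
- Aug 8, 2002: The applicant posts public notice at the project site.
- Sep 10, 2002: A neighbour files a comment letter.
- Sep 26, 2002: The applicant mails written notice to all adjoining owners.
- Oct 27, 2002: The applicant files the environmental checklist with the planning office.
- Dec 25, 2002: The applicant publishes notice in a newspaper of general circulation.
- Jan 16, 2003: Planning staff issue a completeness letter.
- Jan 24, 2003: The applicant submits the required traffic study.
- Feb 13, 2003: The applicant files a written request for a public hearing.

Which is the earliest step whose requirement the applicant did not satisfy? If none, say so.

None — every step was satisfied

Step 1 — counting 10 days from Jul 1, 2002 (when the application is submitted) gives a deadline of Jul 11, 2002; completed Jul 7, 2002, before the deadline.
Step 2 — counting 39 days from Jul 1, 2002 (when the application is submitted) gives a deadline of Aug 9, 2002; done Aug 8, 2002 — timely.
Step 3 — 21 and 52 days from Aug 8, 2002 (when on-site notice is posted) are Aug 29, 2002 and Sep 29, 2002 respectively; done Sep 26, 2002 — within the window.
Step 4 — 20 and 30 days from Oct 6, 2002 (end of the 10-day waiting period, which began when notice is mailed to adjoining owners on Sep 26, 2002) are Oct 26, 2002 and Nov 5, 2002 respectively; done Oct 27, 2002, which is between those dates.
Step 5 — 25 and 70 days from Nov 29, 2002 (end of the 33-day waiting period, which began when the environmental checklist is filed on Oct 27, 2002) are Dec 24, 2002 and Feb 7, 2003 respectively; done Dec 25, 2002 — within the window.
Step 6 — must wait 20 days from Dec 25, 2002 (when newspaper notice is published), so not before Jan 14, 2003; done Jan 24, 2003, after the minimum wait.
Step 7 — counting 72 days from Jan 24, 2003 (when the traffic study is submitted) gives a deadline of Apr 6, 2003; completed Feb 13, 2003, before the deadline.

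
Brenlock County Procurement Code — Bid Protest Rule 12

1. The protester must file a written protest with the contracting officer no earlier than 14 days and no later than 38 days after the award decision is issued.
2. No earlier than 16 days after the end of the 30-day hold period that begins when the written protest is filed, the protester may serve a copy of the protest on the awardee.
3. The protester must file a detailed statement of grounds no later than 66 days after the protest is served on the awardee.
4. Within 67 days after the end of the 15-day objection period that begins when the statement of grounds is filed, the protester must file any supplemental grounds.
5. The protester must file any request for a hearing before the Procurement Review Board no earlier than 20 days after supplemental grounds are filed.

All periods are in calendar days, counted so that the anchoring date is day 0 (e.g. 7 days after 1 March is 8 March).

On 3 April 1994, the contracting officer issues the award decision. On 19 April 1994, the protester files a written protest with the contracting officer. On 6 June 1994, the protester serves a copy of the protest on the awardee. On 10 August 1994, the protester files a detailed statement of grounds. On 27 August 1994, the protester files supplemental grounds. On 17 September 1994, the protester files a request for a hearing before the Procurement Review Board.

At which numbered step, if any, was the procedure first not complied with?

None — every step was satisfied

(1) the permitted window runs from 3 April 1994 + 14 = 17 April 1994 to 3 April 1994 + 38 = 11 May 1994; 19 April 1994 falls inside that range.
(2) permitted from 19 May 1994 + 16 days = 4 June 1994 onward; done 6 June 1994, after the minimum wait.
(3) due by 6 June 1994 + 66 days = 11 August 1994; completed 10 August 1994, before the deadline.
(4) due by 25 August 1994 + 67 days = 31 October 1994; done 27 August 1994 — timely.
(5) permitted from 27 August 1994 + 20 days = 16 September 1994 onward; done 17 September 1994 — permitted.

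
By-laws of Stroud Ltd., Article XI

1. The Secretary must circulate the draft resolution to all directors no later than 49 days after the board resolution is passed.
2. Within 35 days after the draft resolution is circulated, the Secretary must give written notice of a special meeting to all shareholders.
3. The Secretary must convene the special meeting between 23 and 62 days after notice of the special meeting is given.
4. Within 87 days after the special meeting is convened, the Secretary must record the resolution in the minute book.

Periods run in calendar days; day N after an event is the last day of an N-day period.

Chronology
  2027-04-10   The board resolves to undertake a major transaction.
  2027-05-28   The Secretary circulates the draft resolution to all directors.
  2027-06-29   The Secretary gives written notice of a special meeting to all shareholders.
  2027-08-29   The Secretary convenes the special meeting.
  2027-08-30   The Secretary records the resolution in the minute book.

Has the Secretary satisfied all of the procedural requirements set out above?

Step 1: 49 days after 2027-04-10 (when the board resolution is passed) is 2027-05-29; 2027-05-28 is within that limit.
Step 2: 35 days after 2027-05-28 (when the draft resolution is circulated) is 2027-07-02; completed 2027-06-29, before the deadline.
Step 3: the window is 23–62 days after 2027-06-29 (when notice of the special meeting is given), so 2027-07-22 through 2027-08-30; done 2027-08-29, which is between those dates.
Step 4: 87 days after 2027-08-29 (when the special meeting is convened) is 2027-11-24; 2027-08-30 is within that limit.

Yes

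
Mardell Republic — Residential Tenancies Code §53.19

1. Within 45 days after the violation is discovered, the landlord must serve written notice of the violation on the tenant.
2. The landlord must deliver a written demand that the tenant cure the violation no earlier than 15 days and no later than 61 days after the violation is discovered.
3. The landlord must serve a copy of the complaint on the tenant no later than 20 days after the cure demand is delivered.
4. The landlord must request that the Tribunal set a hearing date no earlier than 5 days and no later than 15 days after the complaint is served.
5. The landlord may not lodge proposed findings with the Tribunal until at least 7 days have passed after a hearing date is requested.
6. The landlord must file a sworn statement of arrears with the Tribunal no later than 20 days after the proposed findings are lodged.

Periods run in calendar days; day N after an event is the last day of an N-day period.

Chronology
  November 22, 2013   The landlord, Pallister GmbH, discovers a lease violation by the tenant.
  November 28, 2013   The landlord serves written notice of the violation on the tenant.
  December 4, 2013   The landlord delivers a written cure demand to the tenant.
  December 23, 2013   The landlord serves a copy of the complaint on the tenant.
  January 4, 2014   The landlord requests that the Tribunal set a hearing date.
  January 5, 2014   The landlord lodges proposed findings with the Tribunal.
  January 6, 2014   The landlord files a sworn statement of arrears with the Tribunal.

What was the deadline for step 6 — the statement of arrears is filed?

January 25, 2014

Step 6 runs from January 5, 2014, when the proposed findings are lodged. 20 days after January 5, 2014 is January 25, 2014.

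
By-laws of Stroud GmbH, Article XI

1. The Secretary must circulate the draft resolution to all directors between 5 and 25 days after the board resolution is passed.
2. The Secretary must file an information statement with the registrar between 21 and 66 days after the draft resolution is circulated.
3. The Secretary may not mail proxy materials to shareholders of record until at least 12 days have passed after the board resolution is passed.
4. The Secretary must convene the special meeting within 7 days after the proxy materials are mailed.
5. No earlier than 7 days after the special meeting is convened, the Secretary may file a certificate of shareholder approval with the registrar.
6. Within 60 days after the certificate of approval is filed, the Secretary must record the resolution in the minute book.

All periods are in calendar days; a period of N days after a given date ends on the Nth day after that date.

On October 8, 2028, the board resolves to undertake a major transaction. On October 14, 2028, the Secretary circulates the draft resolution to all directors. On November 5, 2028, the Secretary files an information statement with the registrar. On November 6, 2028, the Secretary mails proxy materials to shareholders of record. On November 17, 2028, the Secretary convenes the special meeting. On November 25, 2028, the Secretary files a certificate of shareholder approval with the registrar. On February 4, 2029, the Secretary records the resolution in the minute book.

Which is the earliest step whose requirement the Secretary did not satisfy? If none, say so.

Step 1 — 5 and 25 days from October 8, 2028 (when the board resolution is passed) are October 13, 2028 and November 2, 2028 respectively; October 14, 2028 falls inside that range.
Step 2 — 21 and 66 days from October 14, 2028 (when the draft resolution is circulated) are November 4, 2028 and December 19, 2028 respectively; done November 5, 2028 — within the window.
Step 3 — must wait 12 days from October 8, 2028 (when the board resolution is passed), so not before October 20, 2028; November 6, 2028 is on or after that date.
Step 4 — counting 7 days from November 6, 2028 (when the proxy materials are mailed) gives a deadline of November 13, 2028; done November 17, 2028 — 4 days late.
Later steps need not be reached.

Step 4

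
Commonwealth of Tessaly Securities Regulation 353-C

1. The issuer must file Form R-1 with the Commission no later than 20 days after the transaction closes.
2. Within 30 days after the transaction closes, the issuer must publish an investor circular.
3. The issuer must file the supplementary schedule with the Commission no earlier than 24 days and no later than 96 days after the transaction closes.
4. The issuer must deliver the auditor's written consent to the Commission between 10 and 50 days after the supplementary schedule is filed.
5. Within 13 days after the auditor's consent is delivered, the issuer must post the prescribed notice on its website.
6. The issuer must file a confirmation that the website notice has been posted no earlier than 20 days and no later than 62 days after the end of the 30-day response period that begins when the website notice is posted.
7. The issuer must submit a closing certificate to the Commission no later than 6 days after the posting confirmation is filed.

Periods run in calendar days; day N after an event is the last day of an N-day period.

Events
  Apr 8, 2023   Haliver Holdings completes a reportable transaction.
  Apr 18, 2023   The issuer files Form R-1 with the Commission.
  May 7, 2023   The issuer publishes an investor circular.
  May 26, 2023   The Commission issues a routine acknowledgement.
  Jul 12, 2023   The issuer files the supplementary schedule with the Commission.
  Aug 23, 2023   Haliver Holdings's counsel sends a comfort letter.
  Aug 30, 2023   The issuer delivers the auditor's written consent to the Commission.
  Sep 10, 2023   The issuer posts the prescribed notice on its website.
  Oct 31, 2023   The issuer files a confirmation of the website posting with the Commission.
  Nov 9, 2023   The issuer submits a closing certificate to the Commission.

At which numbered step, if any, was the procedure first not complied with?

(1) due by Apr 8, 2023 + 20 days = Apr 28, 2023; done Apr 18, 2023 — timely.
(2) due by Apr 8, 2023 + 30 days = May 8, 2023; done May 7, 2023 — timely.
(3) the permitted window runs from Apr 8, 2023 + 24 = May 2, 2023 to Apr 8, 2023 + 96 = Jul 13, 2023; Jul 12, 2023 falls inside that range.
(4) the permitted window runs from Jul 12, 2023 + 10 = Jul 22, 2023 to Jul 12, 2023 + 50 = Aug 31, 2023; done Aug 30, 2023 — within the window.
(5) due by Aug 30, 2023 + 13 days = Sep 12, 2023; completed Sep 10, 2023, before the deadline.
(6) the permitted window runs from Oct 10, 2023 + 20 = Oct 30, 2023 to Oct 10, 2023 + 62 = Dec 11, 2023; Oct 31, 2023 falls inside that range.
(7) due by Oct 31, 2023 + 6 days = Nov 6, 2023; done Nov 9, 2023 — 3 days late.

Step 7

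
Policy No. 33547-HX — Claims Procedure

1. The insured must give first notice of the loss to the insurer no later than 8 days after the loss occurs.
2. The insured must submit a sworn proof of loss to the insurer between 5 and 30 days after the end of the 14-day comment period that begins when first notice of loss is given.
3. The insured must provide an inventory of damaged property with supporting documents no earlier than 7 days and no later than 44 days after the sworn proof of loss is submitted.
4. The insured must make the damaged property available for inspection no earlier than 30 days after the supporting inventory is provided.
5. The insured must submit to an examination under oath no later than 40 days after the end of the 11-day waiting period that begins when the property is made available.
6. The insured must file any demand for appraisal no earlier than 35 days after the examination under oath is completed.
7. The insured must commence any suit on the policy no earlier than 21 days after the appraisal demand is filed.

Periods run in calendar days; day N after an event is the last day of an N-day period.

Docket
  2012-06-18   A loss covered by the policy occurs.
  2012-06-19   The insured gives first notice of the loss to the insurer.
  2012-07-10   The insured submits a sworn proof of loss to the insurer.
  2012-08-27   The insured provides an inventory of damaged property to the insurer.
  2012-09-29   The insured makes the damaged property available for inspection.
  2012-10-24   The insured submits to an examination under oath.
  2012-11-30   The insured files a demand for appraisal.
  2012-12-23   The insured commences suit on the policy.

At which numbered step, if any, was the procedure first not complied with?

Step 3

Step 1: 8 days after 2012-06-18 (when the loss occurs) is 2012-06-26; completed 2012-06-19, before the deadline.
Step 2: the window is 5–30 days after 2012-07-03 (end of the 14-day comment period, which began when first notice of loss is given on 2012-06-19), so 2012-07-08 through 2012-08-02; 2012-07-10 falls inside that range.
Step 3: the window is 7–44 days after 2012-07-10 (when the sworn proof of loss is submitted), so 2012-07-17 through 2012-08-23; 2012-08-27 is 4 days past the end of the window.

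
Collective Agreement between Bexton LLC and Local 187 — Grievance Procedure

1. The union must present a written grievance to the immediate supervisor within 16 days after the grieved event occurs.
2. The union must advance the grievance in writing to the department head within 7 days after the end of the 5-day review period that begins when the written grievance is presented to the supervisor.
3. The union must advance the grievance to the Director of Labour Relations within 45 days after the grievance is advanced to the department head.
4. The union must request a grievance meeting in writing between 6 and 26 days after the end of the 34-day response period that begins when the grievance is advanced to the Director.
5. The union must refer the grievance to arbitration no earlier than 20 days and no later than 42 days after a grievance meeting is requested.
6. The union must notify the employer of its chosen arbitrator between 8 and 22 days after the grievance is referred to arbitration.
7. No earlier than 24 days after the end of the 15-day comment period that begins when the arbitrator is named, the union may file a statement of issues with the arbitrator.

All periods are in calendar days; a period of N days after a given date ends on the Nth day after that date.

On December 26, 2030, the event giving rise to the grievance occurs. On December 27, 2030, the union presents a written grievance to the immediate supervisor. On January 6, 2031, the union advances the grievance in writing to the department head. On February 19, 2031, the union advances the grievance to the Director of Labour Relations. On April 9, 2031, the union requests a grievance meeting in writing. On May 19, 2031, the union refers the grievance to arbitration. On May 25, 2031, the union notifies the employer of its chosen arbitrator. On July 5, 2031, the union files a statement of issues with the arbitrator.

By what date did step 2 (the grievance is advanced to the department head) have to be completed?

The written grievance is presented to the supervisor on December 27, 2030; the 5-day review period therefore ends January 1, 2031, and step 2 runs from that date. 7 days after January 1, 2031 is January 8, 2031.

January 8, 2031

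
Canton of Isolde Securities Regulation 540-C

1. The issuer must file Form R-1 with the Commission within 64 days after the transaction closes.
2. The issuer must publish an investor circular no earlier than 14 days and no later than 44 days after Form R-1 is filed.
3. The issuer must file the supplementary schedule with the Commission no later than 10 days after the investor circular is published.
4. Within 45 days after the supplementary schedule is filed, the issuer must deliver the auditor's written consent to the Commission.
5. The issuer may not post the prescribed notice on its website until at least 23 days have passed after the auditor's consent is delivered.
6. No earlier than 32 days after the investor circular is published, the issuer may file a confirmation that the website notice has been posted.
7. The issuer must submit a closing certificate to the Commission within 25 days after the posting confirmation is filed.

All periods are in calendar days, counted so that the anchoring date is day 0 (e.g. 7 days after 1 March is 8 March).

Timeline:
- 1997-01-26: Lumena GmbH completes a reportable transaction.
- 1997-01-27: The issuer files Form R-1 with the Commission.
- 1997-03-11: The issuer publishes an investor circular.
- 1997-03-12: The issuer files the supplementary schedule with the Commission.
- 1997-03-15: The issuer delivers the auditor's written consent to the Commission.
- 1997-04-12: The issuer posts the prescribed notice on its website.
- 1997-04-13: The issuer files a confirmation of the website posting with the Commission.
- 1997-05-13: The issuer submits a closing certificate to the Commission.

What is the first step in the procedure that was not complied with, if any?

Step 1 — counting 64 days from 1997-01-26 (when the transaction closes) gives a deadline of 1997-03-31; 1997-01-27 is within that limit.
Step 2 — 14 and 44 days from 1997-01-27 (when Form R-1 is filed) are 1997-02-10 and 1997-03-12 respectively; done 1997-03-11 — within the window.
Step 3 — counting 10 days from 1997-03-11 (when the investor circular is published) gives a deadline of 1997-03-21; completed 1997-03-12, before the deadline.
Step 4 — counting 45 days from 1997-03-12 (when the supplementary schedule is filed) gives a deadline of 1997-04-26; completed 1997-03-15, before the deadline.
Step 5 — must wait 23 days from 1997-03-15 (when the auditor's consent is delivered), so not before 1997-04-07; 1997-04-12 is on or after that date.
Step 6 — must wait 32 days from 1997-03-11 (when the investor circular is published), so not before 1997-04-12; done 1997-04-13, after the minimum wait.
Step 7 — counting 25 days from 1997-04-13 (when the posting confirmation is filed) gives a deadline of 1997-05-08; 1997-05-13 misses that deadline by 5 days.
The analysis stops there.

Step 7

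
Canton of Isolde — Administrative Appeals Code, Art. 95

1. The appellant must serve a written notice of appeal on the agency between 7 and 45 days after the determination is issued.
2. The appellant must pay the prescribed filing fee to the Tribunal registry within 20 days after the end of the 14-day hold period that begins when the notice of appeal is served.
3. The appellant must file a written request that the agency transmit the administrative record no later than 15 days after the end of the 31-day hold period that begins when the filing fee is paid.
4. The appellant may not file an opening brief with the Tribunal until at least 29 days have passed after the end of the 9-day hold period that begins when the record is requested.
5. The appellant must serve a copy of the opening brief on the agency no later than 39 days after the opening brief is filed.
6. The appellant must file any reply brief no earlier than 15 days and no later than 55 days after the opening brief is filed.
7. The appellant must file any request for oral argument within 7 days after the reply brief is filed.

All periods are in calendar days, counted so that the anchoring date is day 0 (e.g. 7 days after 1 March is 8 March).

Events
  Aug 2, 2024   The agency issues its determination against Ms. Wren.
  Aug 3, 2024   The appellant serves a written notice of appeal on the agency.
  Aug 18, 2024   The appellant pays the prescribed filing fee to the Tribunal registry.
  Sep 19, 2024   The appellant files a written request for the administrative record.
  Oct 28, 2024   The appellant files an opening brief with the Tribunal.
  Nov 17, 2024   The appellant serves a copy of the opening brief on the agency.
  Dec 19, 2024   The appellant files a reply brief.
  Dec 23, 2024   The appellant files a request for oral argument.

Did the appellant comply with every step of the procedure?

No

(1) the permitted window runs from Aug 2, 2024 + 7 = Aug 9, 2024 to Aug 2, 2024 + 45 = Sep 16, 2024; done Aug 3, 2024 — 6 days before the window opened.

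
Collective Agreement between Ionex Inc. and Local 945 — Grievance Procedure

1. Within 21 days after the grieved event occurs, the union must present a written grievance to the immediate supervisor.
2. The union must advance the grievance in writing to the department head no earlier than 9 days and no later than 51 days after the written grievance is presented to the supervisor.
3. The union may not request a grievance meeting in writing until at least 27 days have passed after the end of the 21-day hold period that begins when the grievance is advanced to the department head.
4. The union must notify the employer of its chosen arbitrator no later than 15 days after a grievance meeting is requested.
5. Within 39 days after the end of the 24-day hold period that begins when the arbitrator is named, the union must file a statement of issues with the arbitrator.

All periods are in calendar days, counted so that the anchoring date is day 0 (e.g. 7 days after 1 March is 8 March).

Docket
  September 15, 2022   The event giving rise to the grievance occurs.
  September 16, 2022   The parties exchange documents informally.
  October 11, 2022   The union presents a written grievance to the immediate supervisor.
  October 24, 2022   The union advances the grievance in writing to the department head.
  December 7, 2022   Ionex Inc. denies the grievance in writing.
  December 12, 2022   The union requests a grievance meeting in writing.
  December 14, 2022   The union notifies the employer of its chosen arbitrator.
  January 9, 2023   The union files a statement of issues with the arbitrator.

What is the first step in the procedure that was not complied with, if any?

(1) due by September 15, 2022 + 21 days = October 6, 2022; not done until October 11, 2022, 5 days after the deadline.

Step 1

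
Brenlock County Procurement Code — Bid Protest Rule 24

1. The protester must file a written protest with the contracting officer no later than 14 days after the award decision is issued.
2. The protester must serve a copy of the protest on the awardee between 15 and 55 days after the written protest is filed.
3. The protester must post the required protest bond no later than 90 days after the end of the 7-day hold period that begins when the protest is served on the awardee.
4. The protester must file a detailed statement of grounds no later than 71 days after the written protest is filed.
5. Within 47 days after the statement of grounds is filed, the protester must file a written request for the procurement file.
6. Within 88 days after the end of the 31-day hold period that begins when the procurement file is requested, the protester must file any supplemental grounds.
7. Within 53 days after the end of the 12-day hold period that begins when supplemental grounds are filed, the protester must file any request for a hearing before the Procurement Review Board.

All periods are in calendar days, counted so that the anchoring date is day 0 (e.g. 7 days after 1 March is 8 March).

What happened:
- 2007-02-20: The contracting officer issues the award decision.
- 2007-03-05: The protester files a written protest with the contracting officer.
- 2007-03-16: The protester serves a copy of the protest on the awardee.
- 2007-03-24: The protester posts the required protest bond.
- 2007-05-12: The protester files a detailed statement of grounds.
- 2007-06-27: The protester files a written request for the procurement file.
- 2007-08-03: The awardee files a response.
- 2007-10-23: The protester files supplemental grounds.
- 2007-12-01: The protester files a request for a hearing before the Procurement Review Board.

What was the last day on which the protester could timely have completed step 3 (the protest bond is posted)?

2007-06-21

The protest is served on the awardee on 2007-03-16; the 7-day hold period therefore ends 2007-03-23, and step 3 runs from that date. 90 days after 2007-03-23 is 2007-06-21.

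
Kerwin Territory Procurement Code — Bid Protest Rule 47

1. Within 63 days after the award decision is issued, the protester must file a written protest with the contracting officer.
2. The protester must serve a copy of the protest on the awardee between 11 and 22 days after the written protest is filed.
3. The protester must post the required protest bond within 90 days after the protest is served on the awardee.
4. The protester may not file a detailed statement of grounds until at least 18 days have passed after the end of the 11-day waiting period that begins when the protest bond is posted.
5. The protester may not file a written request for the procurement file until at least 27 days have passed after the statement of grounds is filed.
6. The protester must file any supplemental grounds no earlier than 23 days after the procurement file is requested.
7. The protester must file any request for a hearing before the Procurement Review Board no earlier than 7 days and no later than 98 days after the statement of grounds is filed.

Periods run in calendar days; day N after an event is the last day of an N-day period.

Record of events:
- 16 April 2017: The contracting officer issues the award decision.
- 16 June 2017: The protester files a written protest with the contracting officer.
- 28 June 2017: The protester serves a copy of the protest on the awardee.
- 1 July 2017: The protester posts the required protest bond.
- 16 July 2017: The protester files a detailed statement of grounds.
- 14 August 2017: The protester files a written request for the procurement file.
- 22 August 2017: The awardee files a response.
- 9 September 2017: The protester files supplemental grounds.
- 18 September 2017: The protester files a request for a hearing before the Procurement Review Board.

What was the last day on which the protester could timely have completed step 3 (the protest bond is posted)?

Step 3 runs from 28 June 2017, when the protest is served on the awardee. 90 days after 28 June 2017 is 26 September 2017.

26 September 2017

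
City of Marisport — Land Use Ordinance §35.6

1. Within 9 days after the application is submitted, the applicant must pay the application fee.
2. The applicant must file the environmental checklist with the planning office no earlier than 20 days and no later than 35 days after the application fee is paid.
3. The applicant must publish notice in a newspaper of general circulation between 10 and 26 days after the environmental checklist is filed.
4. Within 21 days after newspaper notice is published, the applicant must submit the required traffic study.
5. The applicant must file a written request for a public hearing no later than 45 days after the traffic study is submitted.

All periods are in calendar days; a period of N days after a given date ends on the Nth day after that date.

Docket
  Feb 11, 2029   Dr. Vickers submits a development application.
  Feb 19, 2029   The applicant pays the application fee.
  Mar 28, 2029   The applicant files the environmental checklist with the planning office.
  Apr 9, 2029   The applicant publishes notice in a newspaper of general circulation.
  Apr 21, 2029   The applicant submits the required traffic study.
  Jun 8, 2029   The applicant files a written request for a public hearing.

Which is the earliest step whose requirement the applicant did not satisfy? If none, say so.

Step 1: 9 days after Feb 11, 2029 (when the application is submitted) is Feb 20, 2029; Feb 19, 2029 is within that limit.
Step 2: the window is 20–35 days after Feb 19, 2029 (when the application fee is paid), so Mar 11, 2029 through Mar 26, 2029; done Mar 28, 2029 — 2 days after the window closed.
The procedure was therefore not followed at step 2.

Step 2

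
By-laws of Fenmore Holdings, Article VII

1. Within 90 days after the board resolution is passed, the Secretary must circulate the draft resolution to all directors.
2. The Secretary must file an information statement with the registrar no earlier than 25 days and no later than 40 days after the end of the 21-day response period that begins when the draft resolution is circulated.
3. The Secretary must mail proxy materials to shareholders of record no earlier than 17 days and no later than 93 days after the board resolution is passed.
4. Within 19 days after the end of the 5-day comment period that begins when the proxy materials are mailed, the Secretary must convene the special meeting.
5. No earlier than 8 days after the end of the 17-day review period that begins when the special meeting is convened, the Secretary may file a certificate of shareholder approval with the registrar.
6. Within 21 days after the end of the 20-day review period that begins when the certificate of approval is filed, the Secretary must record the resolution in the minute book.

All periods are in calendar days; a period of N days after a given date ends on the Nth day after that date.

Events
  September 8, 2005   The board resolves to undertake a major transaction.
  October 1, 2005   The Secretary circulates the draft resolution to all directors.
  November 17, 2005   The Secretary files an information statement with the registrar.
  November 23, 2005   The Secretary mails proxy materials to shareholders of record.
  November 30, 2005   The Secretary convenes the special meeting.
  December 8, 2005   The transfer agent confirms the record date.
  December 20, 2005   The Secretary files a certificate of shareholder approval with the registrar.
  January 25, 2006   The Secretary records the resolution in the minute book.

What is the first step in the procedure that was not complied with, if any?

Step 1 — counting 90 days from September 8, 2005 (when the board resolution is passed) gives a deadline of December 7, 2005; completed October 1, 2005, before the deadline.
Step 2 — 25 and 40 days from October 22, 2005 (end of the 21-day response period, which began when the draft resolution is circulated on October 1, 2005) are November 16, 2005 and December 1, 2005 respectively; done November 17, 2005 — within the window.
Step 3 — 17 and 93 days from September 8, 2005 (when the board resolution is passed) are September 25, 2005 and December 10, 2005 respectively; done November 23, 2005, which is between those dates.
Step 4 — counting 19 days from November 28, 2005 (end of the 5-day comment period, which began when the proxy materials are mailed on November 23, 2005) gives a deadline of December 17, 2005; done November 30, 2005 — timely.
Step 5 — must wait 8 days from December 17, 2005 (end of the 17-day review period, which began when the special meeting is convened on November 30, 2005), so not before December 25, 2005; done December 20, 2005 — 5 days too early.
The procedure was therefore not followed at step 5.

Step 5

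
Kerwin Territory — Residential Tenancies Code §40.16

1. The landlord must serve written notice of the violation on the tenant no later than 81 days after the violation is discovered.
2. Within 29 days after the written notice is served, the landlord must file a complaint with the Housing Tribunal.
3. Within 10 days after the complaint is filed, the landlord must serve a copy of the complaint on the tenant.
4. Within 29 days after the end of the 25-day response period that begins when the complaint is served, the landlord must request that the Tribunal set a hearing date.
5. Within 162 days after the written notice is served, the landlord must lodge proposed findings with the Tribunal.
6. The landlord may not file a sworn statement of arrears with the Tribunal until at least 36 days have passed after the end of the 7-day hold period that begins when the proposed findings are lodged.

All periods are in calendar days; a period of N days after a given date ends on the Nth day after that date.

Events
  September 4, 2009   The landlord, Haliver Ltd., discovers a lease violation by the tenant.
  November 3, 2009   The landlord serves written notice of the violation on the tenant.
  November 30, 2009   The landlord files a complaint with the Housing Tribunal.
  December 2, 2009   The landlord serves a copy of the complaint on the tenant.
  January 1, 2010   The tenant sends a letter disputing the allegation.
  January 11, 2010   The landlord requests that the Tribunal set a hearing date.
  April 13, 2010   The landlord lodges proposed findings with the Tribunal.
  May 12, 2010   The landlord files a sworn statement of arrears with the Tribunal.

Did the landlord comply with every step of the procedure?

No

Step 1 — counting 81 days from September 4, 2009 (when the violation is discovered) gives a deadline of November 24, 2009; completed November 3, 2009, before the deadline.
Step 2 — counting 29 days from November 3, 2009 (when the written notice is served) gives a deadline of December 2, 2009; completed November 30, 2009, before the deadline.
Step 3 — counting 10 days from November 30, 2009 (when the complaint is filed) gives a deadline of December 10, 2009; completed December 2, 2009, before the deadline.
Step 4 — counting 29 days from December 27, 2009 (end of the 25-day response period, which began when the complaint is served on December 2, 2009) gives a deadline of January 25, 2010; January 11, 2010 is within that limit.
Step 5 — counting 162 days from November 3, 2009 (when the written notice is served) gives a deadline of April 14, 2010; done April 13, 2010 — timely.
Step 6 — must wait 36 days from April 20, 2010 (end of the 7-day hold period, which began when the proposed findings are lodged on April 13, 2010), so not before May 26, 2010; done May 12, 2010 — 14 days too early.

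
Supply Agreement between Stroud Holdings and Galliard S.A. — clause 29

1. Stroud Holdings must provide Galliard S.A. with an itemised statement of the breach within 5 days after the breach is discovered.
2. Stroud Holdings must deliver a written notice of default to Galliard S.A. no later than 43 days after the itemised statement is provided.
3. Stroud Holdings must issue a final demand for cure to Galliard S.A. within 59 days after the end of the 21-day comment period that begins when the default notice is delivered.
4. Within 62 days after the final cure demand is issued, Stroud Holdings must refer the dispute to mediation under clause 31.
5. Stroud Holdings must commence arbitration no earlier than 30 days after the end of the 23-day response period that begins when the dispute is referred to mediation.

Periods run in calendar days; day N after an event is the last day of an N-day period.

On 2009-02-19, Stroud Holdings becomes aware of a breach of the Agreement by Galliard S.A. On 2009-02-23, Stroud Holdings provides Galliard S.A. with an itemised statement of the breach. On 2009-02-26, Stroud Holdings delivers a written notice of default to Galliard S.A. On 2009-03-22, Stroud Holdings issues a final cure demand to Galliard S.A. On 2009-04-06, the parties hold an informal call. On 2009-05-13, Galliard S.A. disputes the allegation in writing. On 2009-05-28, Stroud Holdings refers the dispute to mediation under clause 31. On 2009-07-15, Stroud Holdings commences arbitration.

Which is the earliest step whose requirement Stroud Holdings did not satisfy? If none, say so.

(1) due by 2009-02-19 + 5 days = 2009-02-24; completed 2009-02-23, before the deadline.
(2) due by 2009-02-23 + 43 days = 2009-04-07; completed 2009-02-26, before the deadline.
(3) due by 2009-03-19 + 59 days = 2009-05-17; 2009-03-22 is within that limit.
(4) due by 2009-03-22 + 62 days = 2009-05-23; 2009-05-28 misses that deadline by 5 days.
The analysis stops there.

Step 4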